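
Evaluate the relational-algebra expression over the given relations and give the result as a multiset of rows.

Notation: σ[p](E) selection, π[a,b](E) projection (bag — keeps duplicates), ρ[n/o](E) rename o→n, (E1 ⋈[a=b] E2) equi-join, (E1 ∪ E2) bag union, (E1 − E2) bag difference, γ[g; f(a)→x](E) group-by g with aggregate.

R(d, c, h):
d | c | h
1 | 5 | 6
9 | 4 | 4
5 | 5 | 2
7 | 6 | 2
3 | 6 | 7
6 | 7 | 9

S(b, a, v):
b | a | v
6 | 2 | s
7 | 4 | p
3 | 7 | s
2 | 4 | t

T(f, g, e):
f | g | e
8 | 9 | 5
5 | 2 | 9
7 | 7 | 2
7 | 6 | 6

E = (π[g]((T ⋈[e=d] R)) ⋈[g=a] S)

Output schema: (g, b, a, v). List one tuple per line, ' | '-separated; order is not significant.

Subexpression sizes:
  T → 4
  R → 6
  (T ⋈[e=d] R) → 3
  π[g]((T ⋈[e=d] R)) → 3
  S → 4
  (π[g]((T ⋈[e=d] R)) ⋈[g=a] S) → 1

== RESULT ==
g | b | a | v
2 | 6 | 2 | s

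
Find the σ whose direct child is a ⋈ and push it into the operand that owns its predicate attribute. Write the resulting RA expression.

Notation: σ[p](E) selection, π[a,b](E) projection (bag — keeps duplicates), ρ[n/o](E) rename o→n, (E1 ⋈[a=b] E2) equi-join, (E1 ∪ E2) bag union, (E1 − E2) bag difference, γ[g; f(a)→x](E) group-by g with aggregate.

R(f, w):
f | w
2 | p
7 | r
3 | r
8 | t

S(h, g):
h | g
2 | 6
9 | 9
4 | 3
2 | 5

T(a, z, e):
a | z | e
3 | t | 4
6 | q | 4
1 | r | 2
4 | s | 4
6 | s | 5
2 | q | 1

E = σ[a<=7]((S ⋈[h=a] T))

σ filters on a, owned by the right side.
E' = (S ⋈[h=a] σ[a<=7](T))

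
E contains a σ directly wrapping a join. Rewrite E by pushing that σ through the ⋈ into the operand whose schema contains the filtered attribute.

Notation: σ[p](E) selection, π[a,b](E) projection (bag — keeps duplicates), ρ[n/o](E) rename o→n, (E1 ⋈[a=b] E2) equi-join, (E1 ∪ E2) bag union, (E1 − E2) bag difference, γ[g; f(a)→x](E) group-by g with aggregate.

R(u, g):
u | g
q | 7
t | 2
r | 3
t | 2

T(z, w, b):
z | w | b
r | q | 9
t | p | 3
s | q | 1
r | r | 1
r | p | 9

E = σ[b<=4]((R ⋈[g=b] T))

σ filters on b, owned by the right side.
E' = (R ⋈[g=b] σ[b<=4](T))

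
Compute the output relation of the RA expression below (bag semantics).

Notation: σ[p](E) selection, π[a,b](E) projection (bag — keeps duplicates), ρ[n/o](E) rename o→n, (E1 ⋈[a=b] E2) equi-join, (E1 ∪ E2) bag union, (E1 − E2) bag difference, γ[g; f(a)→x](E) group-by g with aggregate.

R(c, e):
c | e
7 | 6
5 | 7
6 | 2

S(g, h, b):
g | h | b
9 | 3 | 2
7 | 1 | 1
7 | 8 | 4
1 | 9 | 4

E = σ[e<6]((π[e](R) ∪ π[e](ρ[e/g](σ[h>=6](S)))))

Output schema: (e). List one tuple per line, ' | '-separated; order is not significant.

Stepwise |·|:
  R → 3
  π[e](R) → 3
  S → 4
  σ[h>=6](S) → 2
  ρ[e/g](σ[h>=6](S)) → 2
  π[e](ρ[e/g](σ[h>=6](S))) → 2
  (π[e](R) ∪ π[e](ρ[e/g](σ[h>=6](S)))) → 5
  σ[e<6]((π[e](R) ∪ π[e](ρ[e/g](σ[h>=6](S))))) → 2

== RESULT ==
e
1
2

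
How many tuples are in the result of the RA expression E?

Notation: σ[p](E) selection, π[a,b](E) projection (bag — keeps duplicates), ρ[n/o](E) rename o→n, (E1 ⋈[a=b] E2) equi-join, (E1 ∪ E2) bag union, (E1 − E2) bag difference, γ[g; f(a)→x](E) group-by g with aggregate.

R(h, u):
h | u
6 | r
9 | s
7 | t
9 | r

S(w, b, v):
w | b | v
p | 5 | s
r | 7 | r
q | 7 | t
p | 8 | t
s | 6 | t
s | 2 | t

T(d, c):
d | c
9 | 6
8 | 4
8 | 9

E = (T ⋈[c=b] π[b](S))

Stepwise |·|:
  T → 3
  S → 6
  π[b](S) → 6
  (T ⋈[c=b] π[b](S)) → 1

|E| = 1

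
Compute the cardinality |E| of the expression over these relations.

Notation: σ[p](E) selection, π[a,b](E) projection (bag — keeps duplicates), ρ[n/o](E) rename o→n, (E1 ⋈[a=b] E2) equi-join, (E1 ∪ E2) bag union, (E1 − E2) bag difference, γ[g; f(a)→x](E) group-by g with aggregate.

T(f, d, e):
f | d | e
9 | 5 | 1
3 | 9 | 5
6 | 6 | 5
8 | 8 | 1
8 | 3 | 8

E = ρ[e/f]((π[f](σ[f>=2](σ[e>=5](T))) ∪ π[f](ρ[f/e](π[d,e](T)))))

Per-node cardinality:
  T → 5
  σ[e>=5](T) → 3
  σ[f>=2](σ[e>=5](T)) → 3
  π[f](σ[f>=2](σ[e>=5](T))) → 3
  T → 5
  π[d,e](T) → 5
  ρ[f/e](π[d,e](T)) → 5
  π[f](ρ[f/e](π[d,e](T))) → 5
  (π[f](σ[f>=2](σ[e>=5](T))) ∪ π[f](ρ[f/e](π[d,e](T)))) → 8
  ρ[e/f]((π[f](σ[f>=2](σ[e>=5](T))) ∪ π[f](ρ[f/e](π[d,e](T))))) → 8

|E| = 8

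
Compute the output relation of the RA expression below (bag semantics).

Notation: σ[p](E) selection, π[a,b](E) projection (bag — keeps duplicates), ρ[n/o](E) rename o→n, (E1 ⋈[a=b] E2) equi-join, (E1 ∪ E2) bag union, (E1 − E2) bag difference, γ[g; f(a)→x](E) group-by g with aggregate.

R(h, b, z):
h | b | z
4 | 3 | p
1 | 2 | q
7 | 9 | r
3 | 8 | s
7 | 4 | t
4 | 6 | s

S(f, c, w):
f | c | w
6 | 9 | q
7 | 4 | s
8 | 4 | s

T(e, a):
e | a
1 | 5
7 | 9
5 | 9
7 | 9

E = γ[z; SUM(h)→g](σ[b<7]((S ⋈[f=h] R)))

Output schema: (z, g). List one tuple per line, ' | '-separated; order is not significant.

Per-node cardinality:
  S → 3
  R → 6
  (S ⋈[f=h] R) → 2
  σ[b<7]((S ⋈[f=h] R)) → 1
  γ[z; SUM(h)→g](σ[b<7]((S ⋈[f=h] R))) → 1

== RESULT ==
z | g
t | 7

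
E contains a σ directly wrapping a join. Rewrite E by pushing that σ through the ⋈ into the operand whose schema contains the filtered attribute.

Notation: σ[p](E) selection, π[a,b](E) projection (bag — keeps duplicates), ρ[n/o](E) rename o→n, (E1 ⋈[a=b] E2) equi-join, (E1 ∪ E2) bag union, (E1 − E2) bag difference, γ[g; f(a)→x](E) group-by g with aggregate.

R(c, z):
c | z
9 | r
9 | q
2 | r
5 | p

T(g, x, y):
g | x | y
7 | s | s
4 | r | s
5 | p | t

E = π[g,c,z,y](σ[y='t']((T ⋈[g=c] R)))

σ filters on y, owned by the left side.
E' = π[g,c,z,y]((σ[y='t'](T) ⋈[g=c] R))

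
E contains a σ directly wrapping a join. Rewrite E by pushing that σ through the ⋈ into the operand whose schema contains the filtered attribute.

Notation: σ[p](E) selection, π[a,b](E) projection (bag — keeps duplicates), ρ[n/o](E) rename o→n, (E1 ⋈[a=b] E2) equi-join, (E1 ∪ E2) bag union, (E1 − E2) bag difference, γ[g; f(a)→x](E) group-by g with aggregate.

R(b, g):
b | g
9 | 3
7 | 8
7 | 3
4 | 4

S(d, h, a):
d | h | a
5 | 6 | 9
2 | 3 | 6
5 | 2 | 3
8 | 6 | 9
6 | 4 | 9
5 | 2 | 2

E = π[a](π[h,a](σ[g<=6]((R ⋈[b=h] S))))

σ filters on g, owned by the left side.
E' = π[a](π[h,a]((σ[g<=6](R) ⋈[b=h] S)))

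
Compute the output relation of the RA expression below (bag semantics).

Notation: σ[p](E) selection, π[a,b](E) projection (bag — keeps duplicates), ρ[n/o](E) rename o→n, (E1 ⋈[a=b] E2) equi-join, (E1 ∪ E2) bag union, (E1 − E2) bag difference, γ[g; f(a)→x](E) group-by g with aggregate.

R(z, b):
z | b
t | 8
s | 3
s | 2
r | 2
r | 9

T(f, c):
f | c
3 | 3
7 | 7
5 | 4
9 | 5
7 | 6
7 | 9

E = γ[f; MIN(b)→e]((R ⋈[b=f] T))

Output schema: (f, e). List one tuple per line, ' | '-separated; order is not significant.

Per-node cardinality:
  R → 5
  T → 6
  (R ⋈[b=f] T) → 2
  γ[f; MIN(b)→e]((R ⋈[b=f] T)) → 2

== RESULT ==
f | e
3 | 3
9 | 9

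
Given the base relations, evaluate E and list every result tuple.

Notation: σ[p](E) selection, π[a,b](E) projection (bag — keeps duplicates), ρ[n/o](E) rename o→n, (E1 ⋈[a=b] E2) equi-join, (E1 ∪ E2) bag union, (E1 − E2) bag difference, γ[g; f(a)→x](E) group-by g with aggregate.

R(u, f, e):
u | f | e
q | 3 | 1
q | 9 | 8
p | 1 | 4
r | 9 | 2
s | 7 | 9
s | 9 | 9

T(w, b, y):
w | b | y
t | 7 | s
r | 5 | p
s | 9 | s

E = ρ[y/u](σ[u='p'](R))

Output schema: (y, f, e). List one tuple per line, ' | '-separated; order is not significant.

Row counts bottom-up:
  R → 6
  σ[u='p'](R) → 1
  ρ[y/u](σ[u='p'](R)) → 1

== RESULT ==
y | f | e
p | 1 | 4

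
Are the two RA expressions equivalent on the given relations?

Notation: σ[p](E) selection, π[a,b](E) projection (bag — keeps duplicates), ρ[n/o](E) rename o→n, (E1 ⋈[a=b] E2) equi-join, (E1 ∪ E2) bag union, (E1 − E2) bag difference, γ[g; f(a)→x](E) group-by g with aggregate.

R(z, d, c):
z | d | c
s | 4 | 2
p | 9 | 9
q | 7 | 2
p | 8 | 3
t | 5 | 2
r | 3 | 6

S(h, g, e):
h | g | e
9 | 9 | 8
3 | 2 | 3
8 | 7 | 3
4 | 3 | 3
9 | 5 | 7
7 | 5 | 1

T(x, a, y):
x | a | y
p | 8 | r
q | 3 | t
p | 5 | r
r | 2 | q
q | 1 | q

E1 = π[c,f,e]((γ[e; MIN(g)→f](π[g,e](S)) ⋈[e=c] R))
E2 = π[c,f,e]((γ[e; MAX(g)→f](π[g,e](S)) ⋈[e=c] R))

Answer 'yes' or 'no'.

E1 per-node cardinality:
  S → 6
  π[g,e](S) → 6
  γ[e; MIN(g)→f](π[g,e](S)) → 4
  R → 6
  (γ[e; MIN(g)→f](π[g,e](S)) ⋈[e=c] R) → 1
  π[c,f,e]((γ[e; MIN(g)→f](π[g,e](S)) ⋈[e=c] R)) → 1
E2 per-node cardinality:
  S → 6
  π[g,e](S) → 6
  γ[e; MAX(g)→f](π[g,e](S)) → 4
  R → 6
  (γ[e; MAX(g)→f](π[g,e](S)) ⋈[e=c] R) → 1
  π[c,f,e]((γ[e; MAX(g)→f](π[g,e](S)) ⋈[e=c] R)) → 1

E1 result:
c | f | e
3 | 2 | 3
E2 result:
c | f | e
3 | 7 | 3
Witness: (3, 7, 3) appears 0× in E1 but 1× in E2.

no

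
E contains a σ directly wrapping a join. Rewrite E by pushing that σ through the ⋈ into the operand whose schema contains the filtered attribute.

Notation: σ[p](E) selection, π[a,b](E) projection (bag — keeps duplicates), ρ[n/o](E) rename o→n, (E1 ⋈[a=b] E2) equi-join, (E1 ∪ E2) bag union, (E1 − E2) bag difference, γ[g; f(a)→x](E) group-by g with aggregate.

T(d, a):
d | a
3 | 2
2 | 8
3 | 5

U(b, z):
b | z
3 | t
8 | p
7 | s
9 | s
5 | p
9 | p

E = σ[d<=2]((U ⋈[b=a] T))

σ filters on d, owned by the right side.
E' = (U ⋈[b=a] σ[d<=2](T))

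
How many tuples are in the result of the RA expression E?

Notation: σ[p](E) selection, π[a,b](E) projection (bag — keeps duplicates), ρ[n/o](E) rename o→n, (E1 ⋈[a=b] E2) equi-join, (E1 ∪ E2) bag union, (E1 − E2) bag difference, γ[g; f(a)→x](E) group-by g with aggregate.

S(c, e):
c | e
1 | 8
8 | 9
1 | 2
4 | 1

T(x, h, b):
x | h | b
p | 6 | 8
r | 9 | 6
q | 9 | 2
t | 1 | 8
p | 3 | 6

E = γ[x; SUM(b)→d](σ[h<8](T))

Stepwise |·|:
  T → 5
  σ[h<8](T) → 3
  γ[x; SUM(b)→d](σ[h<8](T)) → 2

|E| = 2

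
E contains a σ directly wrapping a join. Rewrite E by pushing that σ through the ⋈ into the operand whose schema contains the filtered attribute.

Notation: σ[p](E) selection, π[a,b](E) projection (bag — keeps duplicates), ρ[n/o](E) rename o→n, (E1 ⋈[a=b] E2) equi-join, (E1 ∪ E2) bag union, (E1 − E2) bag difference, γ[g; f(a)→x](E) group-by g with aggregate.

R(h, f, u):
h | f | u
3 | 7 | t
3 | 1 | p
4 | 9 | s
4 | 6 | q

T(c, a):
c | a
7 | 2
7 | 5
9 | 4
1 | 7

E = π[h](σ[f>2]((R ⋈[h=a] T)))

σ filters on f, owned by the left side.
E' = π[h]((σ[f>2](R) ⋈[h=a] T))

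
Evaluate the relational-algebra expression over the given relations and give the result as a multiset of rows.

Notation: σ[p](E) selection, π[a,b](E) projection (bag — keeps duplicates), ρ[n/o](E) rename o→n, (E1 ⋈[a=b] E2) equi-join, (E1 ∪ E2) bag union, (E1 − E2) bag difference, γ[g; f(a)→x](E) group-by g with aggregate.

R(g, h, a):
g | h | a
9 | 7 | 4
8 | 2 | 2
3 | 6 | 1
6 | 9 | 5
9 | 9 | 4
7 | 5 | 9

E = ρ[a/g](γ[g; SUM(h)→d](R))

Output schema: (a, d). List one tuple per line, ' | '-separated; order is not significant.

Per-node cardinality:
  R → 6
  γ[g; SUM(h)→d](R) → 5
  ρ[a/g](γ[g; SUM(h)→d](R)) → 5

== RESULT ==
a | d
3 | 6
6 | 9
7 | 5
8 | 2
9 | 16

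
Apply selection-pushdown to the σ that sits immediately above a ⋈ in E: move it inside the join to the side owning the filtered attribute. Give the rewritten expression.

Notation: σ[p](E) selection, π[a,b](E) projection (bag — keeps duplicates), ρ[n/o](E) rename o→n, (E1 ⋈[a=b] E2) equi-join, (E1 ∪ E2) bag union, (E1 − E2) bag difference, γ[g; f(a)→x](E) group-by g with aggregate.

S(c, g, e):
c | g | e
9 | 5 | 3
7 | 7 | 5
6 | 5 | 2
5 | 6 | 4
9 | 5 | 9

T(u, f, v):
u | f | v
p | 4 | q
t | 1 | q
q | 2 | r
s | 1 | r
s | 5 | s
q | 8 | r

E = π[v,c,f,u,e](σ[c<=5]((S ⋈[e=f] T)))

σ filters on c, owned by the left side.
E' = π[v,c,f,u,e]((σ[c<=5](S) ⋈[e=f] T))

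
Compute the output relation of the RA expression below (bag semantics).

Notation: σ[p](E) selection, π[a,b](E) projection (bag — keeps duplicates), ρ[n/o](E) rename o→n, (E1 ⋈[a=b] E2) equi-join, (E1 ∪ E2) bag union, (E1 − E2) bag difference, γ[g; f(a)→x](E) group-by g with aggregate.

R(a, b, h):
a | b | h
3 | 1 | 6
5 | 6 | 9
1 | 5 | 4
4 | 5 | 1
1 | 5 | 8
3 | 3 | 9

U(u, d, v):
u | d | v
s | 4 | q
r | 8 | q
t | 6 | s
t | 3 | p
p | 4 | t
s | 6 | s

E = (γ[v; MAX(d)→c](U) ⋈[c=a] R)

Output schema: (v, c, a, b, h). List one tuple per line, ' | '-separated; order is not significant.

Row counts bottom-up:
  U → 6
  γ[v; MAX(d)→c](U) → 4
  R → 6
  (γ[v; MAX(d)→c](U) ⋈[c=a] R) → 3

== RESULT ==
v | c | a | b | h
p | 3 | 3 | 1 | 6
p | 3 | 3 | 3 | 9
t | 4 | 4 | 5 | 1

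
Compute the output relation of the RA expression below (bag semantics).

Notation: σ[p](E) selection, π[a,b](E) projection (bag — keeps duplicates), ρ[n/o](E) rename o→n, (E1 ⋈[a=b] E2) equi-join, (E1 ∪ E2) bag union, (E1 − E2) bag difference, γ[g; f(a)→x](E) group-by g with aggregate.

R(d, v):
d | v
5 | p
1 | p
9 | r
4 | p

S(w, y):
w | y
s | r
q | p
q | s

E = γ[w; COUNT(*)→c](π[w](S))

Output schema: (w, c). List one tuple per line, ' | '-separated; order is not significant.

Subexpression sizes:
  S → 3
  π[w](S) → 3
  γ[w; COUNT(*)→c](π[w](S)) → 2

== RESULT ==
w | c
q | 2
s | 1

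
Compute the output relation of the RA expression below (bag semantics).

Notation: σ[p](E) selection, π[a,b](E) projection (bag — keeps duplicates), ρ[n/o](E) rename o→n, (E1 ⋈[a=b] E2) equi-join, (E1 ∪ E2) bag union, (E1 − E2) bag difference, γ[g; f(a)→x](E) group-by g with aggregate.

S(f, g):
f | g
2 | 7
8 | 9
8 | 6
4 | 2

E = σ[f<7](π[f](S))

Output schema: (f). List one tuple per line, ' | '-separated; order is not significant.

Per-node cardinality:
  S → 4
  π[f](S) → 4
  σ[f<7](π[f](S)) → 2

== RESULT ==
f
2
4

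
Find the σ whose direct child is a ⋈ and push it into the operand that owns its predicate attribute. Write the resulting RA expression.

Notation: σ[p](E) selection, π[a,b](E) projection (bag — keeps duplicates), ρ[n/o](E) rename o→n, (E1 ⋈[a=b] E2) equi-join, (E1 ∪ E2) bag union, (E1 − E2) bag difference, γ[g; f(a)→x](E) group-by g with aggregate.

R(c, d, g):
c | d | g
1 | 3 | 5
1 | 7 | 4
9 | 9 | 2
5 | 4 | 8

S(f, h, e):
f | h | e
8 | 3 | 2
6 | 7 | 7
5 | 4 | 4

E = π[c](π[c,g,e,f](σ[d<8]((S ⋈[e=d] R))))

σ filters on d, owned by the right side.
E' = π[c](π[c,g,e,f]((S ⋈[e=d] σ[d<8](R))))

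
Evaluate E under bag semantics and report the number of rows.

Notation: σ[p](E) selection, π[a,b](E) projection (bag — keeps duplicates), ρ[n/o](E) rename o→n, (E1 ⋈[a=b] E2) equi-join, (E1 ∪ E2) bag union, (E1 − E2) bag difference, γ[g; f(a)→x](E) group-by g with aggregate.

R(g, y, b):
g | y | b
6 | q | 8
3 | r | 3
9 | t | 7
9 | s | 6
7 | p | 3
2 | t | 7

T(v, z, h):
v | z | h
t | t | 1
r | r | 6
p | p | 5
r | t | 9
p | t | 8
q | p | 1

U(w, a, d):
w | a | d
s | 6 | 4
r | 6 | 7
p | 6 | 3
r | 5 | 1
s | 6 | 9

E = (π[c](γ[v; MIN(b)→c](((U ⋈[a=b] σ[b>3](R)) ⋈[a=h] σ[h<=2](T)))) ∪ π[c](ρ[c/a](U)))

Subexpression sizes:
  U → 5
  R → 6
  σ[b>3](R) → 4
  (U ⋈[a=b] σ[b>3](R)) → 4
  T → 6
  σ[h<=2](T) → 2
  ((U ⋈[a=b] σ[b>3](R)) ⋈[a=h] σ[h<=2](T)) → 0
  γ[v; MIN(b)→c](((U ⋈[a=b] σ[b>3](R)) ⋈[a=h] σ[h<=2](T))) → 0
  π[c](γ[v; MIN(b)→c](((U ⋈[a=b] σ[b>3](R)) ⋈[a=h] σ[h<=2](T)))) → 0
  U → 5
  ρ[c/a](U) → 5
  π[c](ρ[c/a](U)) → 5
  (π[c](γ[v; MIN(b)→c](((U ⋈[a=b] σ[b>3](R)) ⋈[a=h] σ[h<=2](T)))) ∪ π[c](ρ[c/a](U))) → 5

|E| = 5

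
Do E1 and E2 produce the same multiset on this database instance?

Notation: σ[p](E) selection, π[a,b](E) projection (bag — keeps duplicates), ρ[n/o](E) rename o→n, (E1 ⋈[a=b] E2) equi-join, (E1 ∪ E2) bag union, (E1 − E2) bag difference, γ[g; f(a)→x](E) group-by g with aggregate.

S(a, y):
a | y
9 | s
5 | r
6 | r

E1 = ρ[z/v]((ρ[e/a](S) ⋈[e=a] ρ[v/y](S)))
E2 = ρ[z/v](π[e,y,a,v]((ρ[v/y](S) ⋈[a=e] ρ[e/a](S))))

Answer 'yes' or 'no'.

E1 subexpression sizes:
  S → 3
  ρ[e/a](S) → 3
  S → 3
  ρ[v/y](S) → 3
  (ρ[e/a](S) ⋈[e=a] ρ[v/y](S)) → 3
  ρ[z/v]((ρ[e/a](S) ⋈[e=a] ρ[v/y](S))) → 3
E2 subexpression sizes:
  S → 3
  ρ[v/y](S) → 3
  S → 3
  ρ[e/a](S) → 3
  (ρ[v/y](S) ⋈[a=e] ρ[e/a](S)) → 3
  π[e,y,a,v]((ρ[v/y](S) ⋈[a=e] ρ[e/a](S))) → 3
  ρ[z/v](π[e,y,a,v]((ρ[v/y](S) ⋈[a=e] ρ[e/a](S)))) → 3

E1 and E2 produce the same multiset:
e | y | a | z
5 | r | 5 | r
6 | r | 6 | r
9 | s | 9 | s

yes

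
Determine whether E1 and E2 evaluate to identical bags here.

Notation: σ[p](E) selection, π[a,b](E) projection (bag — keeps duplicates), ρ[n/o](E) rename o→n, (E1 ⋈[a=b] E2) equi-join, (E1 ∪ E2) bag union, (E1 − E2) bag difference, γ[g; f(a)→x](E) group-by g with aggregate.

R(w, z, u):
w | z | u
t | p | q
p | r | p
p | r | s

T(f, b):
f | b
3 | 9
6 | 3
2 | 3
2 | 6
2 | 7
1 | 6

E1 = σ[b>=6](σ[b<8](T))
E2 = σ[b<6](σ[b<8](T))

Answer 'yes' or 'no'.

E1 per-node cardinality:
  T → 6
  σ[b<8](T) → 5
  σ[b>=6](σ[b<8](T)) → 3
E2 per-node cardinality:
  T → 6
  σ[b<8](T) → 5
  σ[b<6](σ[b<8](T)) → 2

E1 result:
f | b
1 | 6
2 | 6
2 | 7
E2 result:
f | b
2 | 3
6 | 3
Witness: (2, 3) appears 0× in E1 but 1× in E2.

no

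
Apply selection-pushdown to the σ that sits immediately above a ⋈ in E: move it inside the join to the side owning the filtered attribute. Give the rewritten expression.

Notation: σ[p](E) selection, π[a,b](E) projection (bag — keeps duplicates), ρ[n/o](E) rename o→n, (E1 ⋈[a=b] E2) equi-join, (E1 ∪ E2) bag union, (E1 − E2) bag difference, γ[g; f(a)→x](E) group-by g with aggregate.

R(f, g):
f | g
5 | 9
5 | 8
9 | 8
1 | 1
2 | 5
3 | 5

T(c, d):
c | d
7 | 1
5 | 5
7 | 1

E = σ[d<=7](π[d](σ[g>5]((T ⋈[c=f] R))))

σ filters on g, owned by the right side.
E' = σ[d<=7](π[d]((T ⋈[c=f] σ[g>5](R))))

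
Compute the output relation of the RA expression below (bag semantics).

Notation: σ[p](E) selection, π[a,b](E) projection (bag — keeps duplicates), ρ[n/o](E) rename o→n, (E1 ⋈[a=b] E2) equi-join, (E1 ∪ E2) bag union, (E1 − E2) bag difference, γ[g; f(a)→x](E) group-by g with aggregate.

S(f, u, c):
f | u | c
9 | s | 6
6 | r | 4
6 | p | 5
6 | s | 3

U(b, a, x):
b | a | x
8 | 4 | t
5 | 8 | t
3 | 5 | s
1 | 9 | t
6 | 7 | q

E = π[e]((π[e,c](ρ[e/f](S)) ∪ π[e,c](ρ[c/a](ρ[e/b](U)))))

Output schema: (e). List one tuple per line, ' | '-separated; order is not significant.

Row counts bottom-up:
  S → 4
  ρ[e/f](S) → 4
  π[e,c](ρ[e/f](S)) → 4
  U → 5
  ρ[e/b](U) → 5
  ρ[c/a](ρ[e/b](U)) → 5
  π[e,c](ρ[c/a](ρ[e/b](U))) → 5
  (π[e,c](ρ[e/f](S)) ∪ π[e,c](ρ[c/a](ρ[e/b](U)))) → 9
  π[e]((π[e,c](ρ[e/f](S)) ∪ π[e,c](ρ[c/a](ρ[e/b](U))))) → 9

== RESULT ==
e
1
3
5
6
6
6
6
8
9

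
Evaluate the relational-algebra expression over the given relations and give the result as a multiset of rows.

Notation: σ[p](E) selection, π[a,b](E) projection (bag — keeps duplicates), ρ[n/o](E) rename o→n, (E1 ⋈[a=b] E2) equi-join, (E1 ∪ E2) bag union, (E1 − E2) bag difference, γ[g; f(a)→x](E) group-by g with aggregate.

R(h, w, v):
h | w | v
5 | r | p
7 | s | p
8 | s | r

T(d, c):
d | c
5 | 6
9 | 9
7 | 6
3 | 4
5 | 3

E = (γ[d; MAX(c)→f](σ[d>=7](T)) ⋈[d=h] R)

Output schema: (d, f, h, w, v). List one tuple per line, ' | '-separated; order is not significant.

Row counts bottom-up:
  T → 5
  σ[d>=7](T) → 2
  γ[d; MAX(c)→f](σ[d>=7](T)) → 2
  R → 3
  (γ[d; MAX(c)→f](σ[d>=7](T)) ⋈[d=h] R) → 1

== RESULT ==
d | f | h | w | v
7 | 6 | 7 | s | p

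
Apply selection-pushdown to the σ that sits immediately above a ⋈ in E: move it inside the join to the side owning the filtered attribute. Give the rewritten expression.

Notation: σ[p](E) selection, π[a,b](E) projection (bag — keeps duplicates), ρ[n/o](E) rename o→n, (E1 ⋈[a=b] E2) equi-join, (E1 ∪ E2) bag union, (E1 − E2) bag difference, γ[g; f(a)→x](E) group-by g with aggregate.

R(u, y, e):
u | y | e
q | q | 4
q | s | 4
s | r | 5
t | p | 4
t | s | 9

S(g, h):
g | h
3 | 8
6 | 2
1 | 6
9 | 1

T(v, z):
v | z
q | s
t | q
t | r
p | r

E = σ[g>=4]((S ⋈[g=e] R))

σ filters on g, owned by the left side.
E' = (σ[g>=4](S) ⋈[g=e] R)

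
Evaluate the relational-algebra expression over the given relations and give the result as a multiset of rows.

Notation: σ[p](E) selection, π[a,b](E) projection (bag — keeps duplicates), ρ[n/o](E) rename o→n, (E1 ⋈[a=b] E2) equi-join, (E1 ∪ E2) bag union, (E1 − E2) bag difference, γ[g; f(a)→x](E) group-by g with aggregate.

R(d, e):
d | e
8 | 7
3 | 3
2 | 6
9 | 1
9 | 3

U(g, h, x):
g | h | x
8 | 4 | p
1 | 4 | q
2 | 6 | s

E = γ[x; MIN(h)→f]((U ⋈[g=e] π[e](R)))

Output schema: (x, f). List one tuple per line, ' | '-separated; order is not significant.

Stepwise |·|:
  U → 3
  R → 5
  π[e](R) → 5
  (U ⋈[g=e] π[e](R)) → 1
  γ[x; MIN(h)→f]((U ⋈[g=e] π[e](R))) → 1

== RESULT ==
x | f
q | 4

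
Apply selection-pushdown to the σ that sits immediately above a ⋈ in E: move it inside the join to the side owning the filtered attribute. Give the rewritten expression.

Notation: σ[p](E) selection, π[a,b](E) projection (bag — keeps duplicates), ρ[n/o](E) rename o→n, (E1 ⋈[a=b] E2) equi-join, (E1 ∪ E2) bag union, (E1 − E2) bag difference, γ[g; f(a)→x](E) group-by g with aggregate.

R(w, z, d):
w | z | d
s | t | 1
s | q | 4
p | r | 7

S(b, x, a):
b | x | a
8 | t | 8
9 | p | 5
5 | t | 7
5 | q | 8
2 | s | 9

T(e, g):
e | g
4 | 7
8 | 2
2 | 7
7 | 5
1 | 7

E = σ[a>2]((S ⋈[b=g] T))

σ filters on a, owned by the left side.
E' = (σ[a>2](S) ⋈[b=g] T)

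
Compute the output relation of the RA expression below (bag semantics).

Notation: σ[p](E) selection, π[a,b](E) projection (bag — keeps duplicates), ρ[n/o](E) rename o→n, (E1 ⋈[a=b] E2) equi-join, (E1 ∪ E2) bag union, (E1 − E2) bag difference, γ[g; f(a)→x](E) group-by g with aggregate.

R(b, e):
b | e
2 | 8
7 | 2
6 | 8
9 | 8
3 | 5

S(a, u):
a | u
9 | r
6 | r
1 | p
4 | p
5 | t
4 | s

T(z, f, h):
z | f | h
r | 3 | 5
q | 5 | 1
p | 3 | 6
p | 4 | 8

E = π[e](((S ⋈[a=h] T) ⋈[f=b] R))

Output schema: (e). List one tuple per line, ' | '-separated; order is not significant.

Stepwise |·|:
  S → 6
  T → 4
  (S ⋈[a=h] T) → 3
  R → 5
  ((S ⋈[a=h] T) ⋈[f=b] R) → 2
  π[e](((S ⋈[a=h] T) ⋈[f=b] R)) → 2

== RESULT ==
e
5
5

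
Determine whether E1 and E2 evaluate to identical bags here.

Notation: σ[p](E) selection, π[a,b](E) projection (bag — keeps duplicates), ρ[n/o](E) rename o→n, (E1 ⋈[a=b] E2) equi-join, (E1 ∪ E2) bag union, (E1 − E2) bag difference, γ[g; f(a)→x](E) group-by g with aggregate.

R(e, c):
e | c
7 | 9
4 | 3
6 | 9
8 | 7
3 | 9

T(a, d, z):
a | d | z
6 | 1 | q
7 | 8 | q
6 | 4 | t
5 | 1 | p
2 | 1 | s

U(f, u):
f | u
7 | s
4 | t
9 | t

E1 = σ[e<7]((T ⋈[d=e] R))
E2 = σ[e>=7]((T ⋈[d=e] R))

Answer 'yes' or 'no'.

E1 row counts bottom-up:
  T → 5
  R → 5
  (T ⋈[d=e] R) → 2
  σ[e<7]((T ⋈[d=e] R)) → 1
E2 row counts bottom-up:
  T → 5
  R → 5
  (T ⋈[d=e] R) → 2
  σ[e>=7]((T ⋈[d=e] R)) → 1

E1 result:
a | d | z | e | c
6 | 4 | t | 4 | 3
E2 result:
a | d | z | e | c
7 | 8 | q | 8 | 7
Witness: (6, 4, 't', 4, 3) appears 1× in E1 but 0× in E2.

no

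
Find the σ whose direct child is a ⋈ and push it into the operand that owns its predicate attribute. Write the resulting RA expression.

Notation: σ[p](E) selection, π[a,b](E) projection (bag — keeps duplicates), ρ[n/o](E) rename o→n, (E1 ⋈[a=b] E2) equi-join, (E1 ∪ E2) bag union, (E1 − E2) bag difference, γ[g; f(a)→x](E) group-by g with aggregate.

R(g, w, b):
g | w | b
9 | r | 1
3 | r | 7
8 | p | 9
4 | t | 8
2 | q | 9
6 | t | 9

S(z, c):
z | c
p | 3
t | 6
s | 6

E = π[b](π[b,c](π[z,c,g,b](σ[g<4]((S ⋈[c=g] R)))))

σ filters on g, owned by the right side.
E' = π[b](π[b,c](π[z,c,g,b]((S ⋈[c=g] σ[g<4](R)))))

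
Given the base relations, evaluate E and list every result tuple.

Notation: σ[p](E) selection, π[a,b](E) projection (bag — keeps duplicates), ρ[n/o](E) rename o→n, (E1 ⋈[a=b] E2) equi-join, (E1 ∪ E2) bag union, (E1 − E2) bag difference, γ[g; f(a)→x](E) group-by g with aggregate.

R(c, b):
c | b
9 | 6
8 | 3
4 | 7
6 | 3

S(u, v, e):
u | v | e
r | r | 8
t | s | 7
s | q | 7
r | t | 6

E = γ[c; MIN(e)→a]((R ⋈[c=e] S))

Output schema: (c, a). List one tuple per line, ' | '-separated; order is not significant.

Subexpression sizes:
  R → 4
  S → 4
  (R ⋈[c=e] S) → 2
  γ[c; MIN(e)→a]((R ⋈[c=e] S)) → 2

== RESULT ==
c | a
6 | 6
8 | 8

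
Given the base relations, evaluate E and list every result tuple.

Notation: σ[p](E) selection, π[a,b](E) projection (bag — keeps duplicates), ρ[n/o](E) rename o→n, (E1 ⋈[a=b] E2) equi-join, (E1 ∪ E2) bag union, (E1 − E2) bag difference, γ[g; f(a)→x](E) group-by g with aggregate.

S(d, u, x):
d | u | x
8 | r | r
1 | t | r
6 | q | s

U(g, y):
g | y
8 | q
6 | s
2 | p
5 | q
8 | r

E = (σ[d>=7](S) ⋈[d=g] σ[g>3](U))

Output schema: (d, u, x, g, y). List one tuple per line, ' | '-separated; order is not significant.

Stepwise |·|:
  S → 3
  σ[d>=7](S) → 1
  U → 5
  σ[g>3](U) → 4
  (σ[d>=7](S) ⋈[d=g] σ[g>3](U)) → 2

== RESULT ==
d | u | x | g | y
8 | r | r | 8 | q
8 | r | r | 8 | r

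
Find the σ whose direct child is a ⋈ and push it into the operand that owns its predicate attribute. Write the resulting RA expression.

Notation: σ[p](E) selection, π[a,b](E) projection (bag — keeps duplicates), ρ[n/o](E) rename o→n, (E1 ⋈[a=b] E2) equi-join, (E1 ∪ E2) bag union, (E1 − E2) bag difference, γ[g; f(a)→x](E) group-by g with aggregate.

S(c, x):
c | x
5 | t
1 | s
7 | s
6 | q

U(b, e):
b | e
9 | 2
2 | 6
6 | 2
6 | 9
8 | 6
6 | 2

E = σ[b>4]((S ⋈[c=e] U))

σ filters on b, owned by the right side.
E' = (S ⋈[c=e] σ[b>4](U))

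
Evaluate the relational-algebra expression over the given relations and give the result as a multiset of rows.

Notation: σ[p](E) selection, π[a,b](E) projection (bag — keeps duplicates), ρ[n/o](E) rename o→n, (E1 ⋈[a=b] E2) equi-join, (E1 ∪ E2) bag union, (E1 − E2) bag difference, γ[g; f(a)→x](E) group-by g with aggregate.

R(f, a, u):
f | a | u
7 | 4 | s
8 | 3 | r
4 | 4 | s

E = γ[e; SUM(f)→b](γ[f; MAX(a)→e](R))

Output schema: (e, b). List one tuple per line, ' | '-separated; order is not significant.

Stepwise |·|:
  R → 3
  γ[f; MAX(a)→e](R) → 3
  γ[e; SUM(f)→b](γ[f; MAX(a)→e](R)) → 2

== RESULT ==
e | b
3 | 8
4 | 11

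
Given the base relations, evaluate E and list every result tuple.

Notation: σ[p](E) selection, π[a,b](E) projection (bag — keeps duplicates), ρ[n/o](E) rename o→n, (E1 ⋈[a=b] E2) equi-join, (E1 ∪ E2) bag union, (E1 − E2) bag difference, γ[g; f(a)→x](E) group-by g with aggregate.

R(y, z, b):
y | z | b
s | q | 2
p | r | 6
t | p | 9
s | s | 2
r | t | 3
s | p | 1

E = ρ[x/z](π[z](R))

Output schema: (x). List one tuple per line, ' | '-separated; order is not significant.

Row counts bottom-up:
  R → 6
  π[z](R) → 6
  ρ[x/z](π[z](R)) → 6

== RESULT ==
x
p
p
q
r
s
t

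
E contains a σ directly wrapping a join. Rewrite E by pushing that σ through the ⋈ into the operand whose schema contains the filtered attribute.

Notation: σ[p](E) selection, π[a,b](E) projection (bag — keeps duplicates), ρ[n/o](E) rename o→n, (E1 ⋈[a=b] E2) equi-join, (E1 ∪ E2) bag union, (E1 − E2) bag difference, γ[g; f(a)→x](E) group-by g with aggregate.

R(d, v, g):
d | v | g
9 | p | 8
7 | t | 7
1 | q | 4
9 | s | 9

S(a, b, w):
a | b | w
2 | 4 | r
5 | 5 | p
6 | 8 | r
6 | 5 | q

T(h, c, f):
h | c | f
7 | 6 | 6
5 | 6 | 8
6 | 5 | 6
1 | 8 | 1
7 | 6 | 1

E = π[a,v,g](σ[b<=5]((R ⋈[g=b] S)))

σ filters on b, owned by the right side.
E' = π[a,v,g]((R ⋈[g=b] σ[b<=5](S)))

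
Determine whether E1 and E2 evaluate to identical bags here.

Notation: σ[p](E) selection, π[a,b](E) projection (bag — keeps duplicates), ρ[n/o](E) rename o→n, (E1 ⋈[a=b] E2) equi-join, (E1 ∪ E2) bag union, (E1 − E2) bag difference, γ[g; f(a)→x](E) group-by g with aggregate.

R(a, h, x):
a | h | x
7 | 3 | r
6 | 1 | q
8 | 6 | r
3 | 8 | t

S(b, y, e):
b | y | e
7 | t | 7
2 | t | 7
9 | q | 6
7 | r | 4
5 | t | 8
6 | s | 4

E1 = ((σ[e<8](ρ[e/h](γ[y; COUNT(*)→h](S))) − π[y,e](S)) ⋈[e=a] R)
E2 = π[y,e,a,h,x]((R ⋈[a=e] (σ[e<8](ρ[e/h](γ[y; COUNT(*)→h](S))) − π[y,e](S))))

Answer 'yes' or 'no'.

E1 subexpression sizes:
  S → 6
  γ[y; COUNT(*)→h](S) → 4
  ρ[e/h](γ[y; COUNT(*)→h](S)) → 4
  σ[e<8](ρ[e/h](γ[y; COUNT(*)→h](S))) → 4
  S → 6
  π[y,e](S) → 6
  (σ[e<8](ρ[e/h](γ[y; COUNT(*)→h](S))) − π[y,e](S)) → 4
  R → 4
  ((σ[e<8](ρ[e/h](γ[y; COUNT(*)→h](S))) − π[y,e](S)) ⋈[e=a] R) → 1
E2 subexpression sizes:
  R → 4
  S → 6
  γ[y; COUNT(*)→h](S) → 4
  ρ[e/h](γ[y; COUNT(*)→h](S)) → 4
  σ[e<8](ρ[e/h](γ[y; COUNT(*)→h](S))) → 4
  S → 6
  π[y,e](S) → 6
  (σ[e<8](ρ[e/h](γ[y; COUNT(*)→h](S))) − π[y,e](S)) → 4
  (R ⋈[a=e] (σ[e<8](ρ[e/h](γ[y; COUNT(*)→h](S))) − π[y,e](S))) → 1
  π[y,e,a,h,x]((R ⋈[a=e] (σ[e<8](ρ[e/h](γ[y; COUNT(*)→h](S))) − π[y,e](S)))) → 1

E1 and E2 produce the same multiset:
y | e | a | h | x
t | 3 | 3 | 8 | t

yes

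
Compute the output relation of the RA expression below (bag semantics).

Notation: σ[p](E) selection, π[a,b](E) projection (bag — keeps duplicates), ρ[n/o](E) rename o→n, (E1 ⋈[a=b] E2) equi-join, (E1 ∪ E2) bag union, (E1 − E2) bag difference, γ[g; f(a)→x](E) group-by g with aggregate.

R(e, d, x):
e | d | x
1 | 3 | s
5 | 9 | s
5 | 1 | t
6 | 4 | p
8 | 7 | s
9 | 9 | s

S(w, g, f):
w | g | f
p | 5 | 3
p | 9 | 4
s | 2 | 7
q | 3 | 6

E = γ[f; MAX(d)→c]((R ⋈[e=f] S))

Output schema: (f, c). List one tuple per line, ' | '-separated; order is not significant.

Row counts bottom-up:
  R → 6
  S → 4
  (R ⋈[e=f] S) → 1
  γ[f; MAX(d)→c]((R ⋈[e=f] S)) → 1

== RESULT ==
f | c
6 | 4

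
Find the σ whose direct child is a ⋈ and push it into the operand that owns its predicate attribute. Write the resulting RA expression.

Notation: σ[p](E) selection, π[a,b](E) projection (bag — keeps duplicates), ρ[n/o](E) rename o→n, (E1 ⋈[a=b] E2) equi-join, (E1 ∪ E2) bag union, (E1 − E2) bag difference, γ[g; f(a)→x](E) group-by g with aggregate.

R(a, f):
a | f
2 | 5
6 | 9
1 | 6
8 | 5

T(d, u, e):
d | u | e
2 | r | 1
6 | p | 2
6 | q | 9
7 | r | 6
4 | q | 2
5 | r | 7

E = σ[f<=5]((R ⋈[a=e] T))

σ filters on f, owned by the left side.
E' = (σ[f<=5](R) ⋈[a=e] T)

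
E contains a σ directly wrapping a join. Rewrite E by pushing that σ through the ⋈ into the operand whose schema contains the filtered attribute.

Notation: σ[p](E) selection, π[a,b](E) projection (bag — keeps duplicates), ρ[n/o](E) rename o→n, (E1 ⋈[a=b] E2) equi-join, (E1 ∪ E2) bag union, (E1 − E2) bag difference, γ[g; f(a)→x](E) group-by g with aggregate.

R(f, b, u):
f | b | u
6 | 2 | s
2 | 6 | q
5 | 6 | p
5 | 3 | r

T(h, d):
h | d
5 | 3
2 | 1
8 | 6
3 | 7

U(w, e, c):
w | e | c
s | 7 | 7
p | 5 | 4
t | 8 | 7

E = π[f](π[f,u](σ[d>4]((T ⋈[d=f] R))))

σ filters on d, owned by the left side.
E' = π[f](π[f,u]((σ[d>4](T) ⋈[d=f] R)))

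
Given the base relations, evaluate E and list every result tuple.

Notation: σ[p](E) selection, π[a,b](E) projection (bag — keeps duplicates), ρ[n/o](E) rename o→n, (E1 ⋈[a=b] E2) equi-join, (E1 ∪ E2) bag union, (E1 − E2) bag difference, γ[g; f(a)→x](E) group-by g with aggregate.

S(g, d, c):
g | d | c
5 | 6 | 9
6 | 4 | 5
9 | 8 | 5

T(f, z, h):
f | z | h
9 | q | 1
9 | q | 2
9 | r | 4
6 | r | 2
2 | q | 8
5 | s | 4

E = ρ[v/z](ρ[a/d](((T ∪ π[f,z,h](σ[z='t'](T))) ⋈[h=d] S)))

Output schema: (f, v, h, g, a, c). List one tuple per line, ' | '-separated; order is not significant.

Subexpression sizes:
  T → 6
  T → 6
  σ[z='t'](T) → 0
  π[f,z,h](σ[z='t'](T)) → 0
  (T ∪ π[f,z,h](σ[z='t'](T))) → 6
  S → 3
  ((T ∪ π[f,z,h](σ[z='t'](T))) ⋈[h=d] S) → 3
  ρ[a/d](((T ∪ π[f,z,h](σ[z='t'](T))) ⋈[h=d] S)) → 3
  ρ[v/z](ρ[a/d](((T ∪ π[f,z,h](σ[z='t'](T))) ⋈[h=d] S))) → 3

== RESULT ==
f | v | h | g | a | c
2 | q | 8 | 9 | 8 | 5
5 | s | 4 | 6 | 4 | 5
9 | r | 4 | 6 | 4 | 5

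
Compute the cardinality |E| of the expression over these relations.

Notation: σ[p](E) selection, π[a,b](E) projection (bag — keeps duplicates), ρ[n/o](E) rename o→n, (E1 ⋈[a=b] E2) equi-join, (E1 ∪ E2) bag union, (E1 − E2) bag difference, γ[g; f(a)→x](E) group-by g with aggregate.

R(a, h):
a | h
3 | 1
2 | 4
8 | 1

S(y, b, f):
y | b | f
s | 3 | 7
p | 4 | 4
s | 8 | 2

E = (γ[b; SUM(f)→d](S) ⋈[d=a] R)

Row counts bottom-up:
  S → 3
  γ[b; SUM(f)→d](S) → 3
  R → 3
  (γ[b; SUM(f)→d](S) ⋈[d=a] R) → 1

|E| = 1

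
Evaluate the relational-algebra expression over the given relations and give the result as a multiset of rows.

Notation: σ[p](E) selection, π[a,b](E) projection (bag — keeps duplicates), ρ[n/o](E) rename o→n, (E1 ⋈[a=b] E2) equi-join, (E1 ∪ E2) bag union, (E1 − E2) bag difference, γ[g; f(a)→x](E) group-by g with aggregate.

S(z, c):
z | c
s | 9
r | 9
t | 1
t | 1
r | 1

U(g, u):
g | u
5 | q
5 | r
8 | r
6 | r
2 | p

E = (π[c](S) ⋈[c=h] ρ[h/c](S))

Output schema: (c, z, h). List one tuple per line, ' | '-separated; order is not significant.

Per-node cardinality:
  S → 5
  π[c](S) → 5
  S → 5
  ρ[h/c](S) → 5
  (π[c](S) ⋈[c=h] ρ[h/c](S)) → 13

== RESULT ==
c | z | h
1 | r | 1
1 | r | 1
1 | r | 1
1 | t | 1
1 | t | 1
1 | t | 1
1 | t | 1
1 | t | 1
1 | t | 1
9 | r | 9
9 | r | 9
9 | s | 9
9 | s | 9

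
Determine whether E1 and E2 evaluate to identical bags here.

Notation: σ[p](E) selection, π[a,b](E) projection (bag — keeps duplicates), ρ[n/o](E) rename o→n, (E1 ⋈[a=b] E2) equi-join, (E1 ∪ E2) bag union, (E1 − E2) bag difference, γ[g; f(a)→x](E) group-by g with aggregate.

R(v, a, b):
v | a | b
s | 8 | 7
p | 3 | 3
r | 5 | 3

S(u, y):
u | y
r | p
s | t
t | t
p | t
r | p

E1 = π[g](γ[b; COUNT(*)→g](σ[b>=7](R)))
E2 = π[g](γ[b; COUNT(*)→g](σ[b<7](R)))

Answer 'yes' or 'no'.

E1 row counts bottom-up:
  R → 3
  σ[b>=7](R) → 1
  γ[b; COUNT(*)→g](σ[b>=7](R)) → 1
  π[g](γ[b; COUNT(*)→g](σ[b>=7](R))) → 1
E2 row counts bottom-up:
  R → 3
  σ[b<7](R) → 2
  γ[b; COUNT(*)→g](σ[b<7](R)) → 1
  π[g](γ[b; COUNT(*)→g](σ[b<7](R))) → 1

E1 result:
g
1
E2 result:
g
2
Witness: (1,) appears 1× in E1 but 0× in E2.

no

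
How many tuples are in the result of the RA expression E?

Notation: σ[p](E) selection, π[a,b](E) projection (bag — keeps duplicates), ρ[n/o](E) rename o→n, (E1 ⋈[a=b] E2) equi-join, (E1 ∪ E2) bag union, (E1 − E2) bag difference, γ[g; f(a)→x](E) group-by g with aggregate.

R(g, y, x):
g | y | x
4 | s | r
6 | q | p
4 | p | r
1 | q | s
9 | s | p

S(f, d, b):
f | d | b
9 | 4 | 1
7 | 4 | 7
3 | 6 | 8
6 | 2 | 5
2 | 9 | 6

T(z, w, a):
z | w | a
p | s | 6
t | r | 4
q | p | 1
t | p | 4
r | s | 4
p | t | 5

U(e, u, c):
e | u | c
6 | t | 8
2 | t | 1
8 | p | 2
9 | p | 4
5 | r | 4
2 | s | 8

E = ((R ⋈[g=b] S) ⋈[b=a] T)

Stepwise |·|:
  R → 5
  S → 5
  (R ⋈[g=b] S) → 2
  T → 6
  ((R ⋈[g=b] S) ⋈[b=a] T) → 2

|E| = 2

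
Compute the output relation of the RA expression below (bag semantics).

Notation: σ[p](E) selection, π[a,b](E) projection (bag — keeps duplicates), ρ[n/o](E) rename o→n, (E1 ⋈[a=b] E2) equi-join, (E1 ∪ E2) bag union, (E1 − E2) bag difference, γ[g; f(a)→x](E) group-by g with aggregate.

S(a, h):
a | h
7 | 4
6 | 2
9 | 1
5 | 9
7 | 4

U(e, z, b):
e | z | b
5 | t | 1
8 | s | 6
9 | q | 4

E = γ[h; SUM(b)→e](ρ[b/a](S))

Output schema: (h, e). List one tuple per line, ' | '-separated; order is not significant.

Row counts bottom-up:
  S → 5
  ρ[b/a](S) → 5
  γ[h; SUM(b)→e](ρ[b/a](S)) → 4

== RESULT ==
h | e
1 | 9
2 | 6
4 | 14
9 | 5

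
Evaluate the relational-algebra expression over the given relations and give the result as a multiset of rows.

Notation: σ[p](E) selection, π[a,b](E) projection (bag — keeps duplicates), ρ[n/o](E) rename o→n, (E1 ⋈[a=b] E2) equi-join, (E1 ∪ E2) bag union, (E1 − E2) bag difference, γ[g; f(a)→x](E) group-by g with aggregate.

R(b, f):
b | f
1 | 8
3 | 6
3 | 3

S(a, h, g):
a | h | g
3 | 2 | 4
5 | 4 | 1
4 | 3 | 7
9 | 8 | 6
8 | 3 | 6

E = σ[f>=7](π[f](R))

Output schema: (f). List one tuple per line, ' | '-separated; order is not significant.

Row counts bottom-up:
  R → 3
  π[f](R) → 3
  σ[f>=7](π[f](R)) → 1

== RESULT ==
f
8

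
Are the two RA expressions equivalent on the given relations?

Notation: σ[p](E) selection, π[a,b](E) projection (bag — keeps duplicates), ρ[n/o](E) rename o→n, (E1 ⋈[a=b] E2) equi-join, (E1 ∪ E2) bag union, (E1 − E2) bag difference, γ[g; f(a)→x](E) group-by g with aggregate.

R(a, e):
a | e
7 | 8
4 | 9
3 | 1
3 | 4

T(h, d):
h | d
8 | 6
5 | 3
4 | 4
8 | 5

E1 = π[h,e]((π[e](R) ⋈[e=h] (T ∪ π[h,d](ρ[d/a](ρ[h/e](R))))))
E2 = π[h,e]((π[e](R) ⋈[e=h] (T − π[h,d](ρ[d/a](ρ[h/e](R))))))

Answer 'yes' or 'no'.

E1 row counts bottom-up:
  R → 4
  π[e](R) → 4
  T → 4
  R → 4
  ρ[h/e](R) → 4
  ρ[d/a](ρ[h/e](R)) → 4
  π[h,d](ρ[d/a](ρ[h/e](R))) → 4
  (T ∪ π[h,d](ρ[d/a](ρ[h/e](R)))) → 8
  (π[e](R) ⋈[e=h] (T ∪ π[h,d](ρ[d/a](ρ[h/e](R))))) → 7
  π[h,e]((π[e](R) ⋈[e=h] (T ∪ π[h,d](ρ[d/a](ρ[h/e](R)))))) → 7
E2 row counts bottom-up:
  R → 4
  π[e](R) → 4
  T → 4
  R → 4
  ρ[h/e](R) → 4
  ρ[d/a](ρ[h/e](R)) → 4
  π[h,d](ρ[d/a](ρ[h/e](R))) → 4
  (T − π[h,d](ρ[d/a](ρ[h/e](R)))) → 4
  (π[e](R) ⋈[e=h] (T − π[h,d](ρ[d/a](ρ[h/e](R))))) → 3
  π[h,e]((π[e](R) ⋈[e=h] (T − π[h,d](ρ[d/a](ρ[h/e](R)))))) → 3

E1 result:
h | e
1 | 1
4 | 4
4 | 4
8 | 8
8 | 8
8 | 8
9 | 9
E2 result:
h | e
4 | 4
8 | 8
8 | 8
Witness: (4, 4) appears 2× in E1 but 1× in E2.

no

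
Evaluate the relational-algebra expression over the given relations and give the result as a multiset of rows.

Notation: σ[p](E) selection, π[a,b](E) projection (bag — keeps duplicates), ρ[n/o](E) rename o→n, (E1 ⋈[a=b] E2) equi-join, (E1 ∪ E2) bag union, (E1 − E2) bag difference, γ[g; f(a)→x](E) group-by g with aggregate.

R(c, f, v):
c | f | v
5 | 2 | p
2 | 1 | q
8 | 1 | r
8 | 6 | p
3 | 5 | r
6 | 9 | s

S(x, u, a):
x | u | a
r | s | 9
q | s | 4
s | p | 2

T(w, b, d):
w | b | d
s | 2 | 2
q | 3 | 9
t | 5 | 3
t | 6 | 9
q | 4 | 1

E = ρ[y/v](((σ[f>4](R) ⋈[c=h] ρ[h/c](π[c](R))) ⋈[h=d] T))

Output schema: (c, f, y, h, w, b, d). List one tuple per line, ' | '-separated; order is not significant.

Per-node cardinality:
  R → 6
  σ[f>4](R) → 3
  R → 6
  π[c](R) → 6
  ρ[h/c](π[c](R)) → 6
  (σ[f>4](R) ⋈[c=h] ρ[h/c](π[c](R))) → 4
  T → 5
  ((σ[f>4](R) ⋈[c=h] ρ[h/c](π[c](R))) ⋈[h=d] T) → 1
  ρ[y/v](((σ[f>4](R) ⋈[c=h] ρ[h/c](π[c](R))) ⋈[h=d] T)) → 1

== RESULT ==
c | f | y | h | w | b | d
3 | 5 | r | 3 | t | 5 | 3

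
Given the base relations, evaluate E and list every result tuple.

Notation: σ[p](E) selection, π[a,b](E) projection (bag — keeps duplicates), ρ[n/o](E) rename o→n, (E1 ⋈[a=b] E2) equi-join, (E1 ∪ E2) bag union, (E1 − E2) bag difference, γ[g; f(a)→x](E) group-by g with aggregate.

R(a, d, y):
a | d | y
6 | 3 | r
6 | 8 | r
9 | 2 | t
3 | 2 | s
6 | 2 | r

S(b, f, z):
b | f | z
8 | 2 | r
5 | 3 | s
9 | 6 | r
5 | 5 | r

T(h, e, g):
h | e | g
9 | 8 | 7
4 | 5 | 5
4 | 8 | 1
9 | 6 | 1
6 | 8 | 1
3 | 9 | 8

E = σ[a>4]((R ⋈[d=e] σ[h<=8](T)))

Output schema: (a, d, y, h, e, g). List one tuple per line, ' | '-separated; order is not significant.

Per-node cardinality:
  R → 5
  T → 6
  σ[h<=8](T) → 4
  (R ⋈[d=e] σ[h<=8](T)) → 2
  σ[a>4]((R ⋈[d=e] σ[h<=8](T))) → 2

== RESULT ==
a | d | y | h | e | g
6 | 8 | r | 4 | 8 | 1
6 | 8 | r | 6 | 8 | 1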